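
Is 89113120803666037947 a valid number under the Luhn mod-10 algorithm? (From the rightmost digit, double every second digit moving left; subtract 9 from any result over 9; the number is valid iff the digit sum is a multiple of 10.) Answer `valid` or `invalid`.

valid

From the right, keep odd positions and double even positions (subtract 9 from any doubled value over 9):
  doubled (positions 2,4,...): 8 5 0 3 6 7 4 6 2 7 → sum 48
  kept (positions 1,3,...): 7 9 3 6 6 0 0 1 1 9 → sum 42
Total = 90.
90 mod 10 = 0, so the number is valid.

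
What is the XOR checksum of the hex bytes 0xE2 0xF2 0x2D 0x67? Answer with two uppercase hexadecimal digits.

XOR the bytes together:
  start with 0xE2
  0xE2 ⊕ 0xF2 = 0x10
  0x10 ⊕ 0x2D = 0x3D
  0x3D ⊕ 0x67 = 0x5A

5A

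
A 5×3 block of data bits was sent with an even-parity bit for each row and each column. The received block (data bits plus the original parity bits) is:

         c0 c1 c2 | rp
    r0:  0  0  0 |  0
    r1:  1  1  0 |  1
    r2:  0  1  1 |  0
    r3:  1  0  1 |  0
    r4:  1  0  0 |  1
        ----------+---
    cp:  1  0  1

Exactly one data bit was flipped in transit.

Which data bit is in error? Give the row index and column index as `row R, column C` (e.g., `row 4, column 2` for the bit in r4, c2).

Recompute each row's even parity and compare to rp:
  r0: data parity 0, sent rp 0 → ok
  r1: data parity 0, sent rp 1 → mismatch
  r2: data parity 0, sent rp 0 → ok
  r3: data parity 0, sent rp 0 → ok
  r4: data parity 1, sent rp 1 → ok
Recompute each column's even parity and compare to cp:
  c0: data parity 1, sent cp 1 → ok
  c1: data parity 0, sent cp 0 → ok
  c2: data parity 0, sent cp 1 → mismatch
Exactly one row (r1) and one column (c2) fail → the flipped bit is at their intersection.

row 1, column 2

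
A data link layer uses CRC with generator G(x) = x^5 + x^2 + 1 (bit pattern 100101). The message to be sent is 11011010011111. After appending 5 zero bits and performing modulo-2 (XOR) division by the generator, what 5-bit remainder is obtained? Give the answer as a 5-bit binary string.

Append 5 zeros: 1101101001111100000. Divide by 100101 (XOR where the leading bit is 1):
  pos 0: 110110 XOR 100101 = 010011
  pos 1: 100111 XOR 100101 = 000010
  pos 5: 100011 XOR 100101 = 000110
  pos 8: 110111 XOR 100101 = 010010
  pos 9: 100100 XOR 100101 = 000001
Remainder (last 5 bits) = 10000. This is the CRC / FCS.

10000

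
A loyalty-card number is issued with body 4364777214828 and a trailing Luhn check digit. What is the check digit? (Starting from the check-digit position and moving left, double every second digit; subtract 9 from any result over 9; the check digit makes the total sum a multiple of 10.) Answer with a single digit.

Partial digits right→left: 8 2 8 4 1 2 7 7 7 4 6 3 4
Double every second digit counting from the check-digit position (so the 1st, 3rd, 5th, ... of the partial from the right).
  doubled (with −9 where >9): 7 7 2 5 5 3 8 → sum 37
  kept as-is: 2 4 2 7 4 3 → sum 22
Total = 37 + 22 = 59.
Check digit = (10 − (59 mod 10)) mod 10 = 1.

1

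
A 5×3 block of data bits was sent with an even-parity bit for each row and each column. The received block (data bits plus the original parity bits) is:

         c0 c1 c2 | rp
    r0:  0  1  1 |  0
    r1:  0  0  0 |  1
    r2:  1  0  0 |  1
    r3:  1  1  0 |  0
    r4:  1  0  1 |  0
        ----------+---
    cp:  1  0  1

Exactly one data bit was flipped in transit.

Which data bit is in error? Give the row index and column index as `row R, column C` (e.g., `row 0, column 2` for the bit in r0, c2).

Recompute each row's even parity and compare to rp:
  r0: data parity 0, sent rp 0 → ok
  r1: data parity 0, sent rp 1 → mismatch
  r2: data parity 1, sent rp 1 → ok
  r3: data parity 0, sent rp 0 → ok
  r4: data parity 0, sent rp 0 → ok
Recompute each column's even parity and compare to cp:
  c0: data parity 1, sent cp 1 → ok
  c1: data parity 0, sent cp 0 → ok
  c2: data parity 0, sent cp 1 → mismatch
Exactly one row (r1) and one column (c2) fail → the flipped bit is at their intersection.

row 1, column 2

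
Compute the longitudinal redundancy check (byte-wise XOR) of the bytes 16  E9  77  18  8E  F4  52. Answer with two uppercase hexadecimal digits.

B8

XOR the bytes together:
  start with 0x16
  0x16 ⊕ 0xE9 = 0xFF
  0xFF ⊕ 0x77 = 0x88
  0x88 ⊕ 0x18 = 0x90
  0x90 ⊕ 0x8E = 0x1E
  0x1E ⊕ 0xF4 = 0xEA
  0xEA ⊕ 0x52 = 0xB8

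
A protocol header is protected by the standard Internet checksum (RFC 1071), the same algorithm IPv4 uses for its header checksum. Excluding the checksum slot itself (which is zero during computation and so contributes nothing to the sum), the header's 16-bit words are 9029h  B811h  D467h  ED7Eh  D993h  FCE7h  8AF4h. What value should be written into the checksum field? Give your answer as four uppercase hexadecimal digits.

One's-complement addition (fold any carry out of bit 15 back into bit 0):
  0x9029 + 0xB811 = 0x1483A → wrap carry → 0x483B
  0x483B + 0xD467 = 0x11CA2 → wrap carry → 0x1CA3
  0x1CA3 + 0xED7E = 0x10A21 → wrap carry → 0x0A22
  0x0A22 + 0xD993 = 0x0E3B5
  0xE3B5 + 0xFCE7 = 0x1E09C → wrap carry → 0xE09D
  0xE09D + 0x8AF4 = 0x16B91 → wrap carry → 0x6B92
One's-complement sum = 0x6B92.
Checksum = ~0x6B92 & 0xFFFF = 0x946D.

946D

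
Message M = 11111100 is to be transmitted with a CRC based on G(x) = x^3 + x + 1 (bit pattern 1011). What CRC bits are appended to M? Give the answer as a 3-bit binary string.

Append 3 zeros: 11111100000. Divide by 1011 (XOR where the leading bit is 1):
  pos 0: 1111 XOR 1011 = 0100
  pos 1: 1001 XOR 1011 = 0010
  pos 3: 1010 XOR 1011 = 0001
  pos 6: 1000 XOR 1011 = 0011
Remainder (last 3 bits) = 110. This is the CRC / FCS.

110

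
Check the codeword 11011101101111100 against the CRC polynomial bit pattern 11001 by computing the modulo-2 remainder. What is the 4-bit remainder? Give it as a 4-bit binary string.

Modulo-2 division of 11011101101111100 by 11001:
  pos 0: 11011 XOR 11001 = 00010
  pos 3: 10101 XOR 11001 = 01100
  pos 4: 11001 XOR 11001 = 00000
  pos 10: 11111 XOR 11001 = 00110
  pos 12: 11000 XOR 11001 = 00001
Remainder = 0001 (nonzero — an error is detected).

0001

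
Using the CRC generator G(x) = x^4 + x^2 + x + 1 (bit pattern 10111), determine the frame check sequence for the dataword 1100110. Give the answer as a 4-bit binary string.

Append 4 zeros: 11001100000. Divide by 10111 (XOR where the leading bit is 1):
  pos 0: 11001 XOR 10111 = 01110
  pos 1: 11101 XOR 10111 = 01010
  pos 2: 10100 XOR 10111 = 00011
  pos 5: 11000 XOR 10111 = 01111
  pos 6: 11110 XOR 10111 = 01001
Remainder (last 4 bits) = 1001. This is the CRC / FCS.

1001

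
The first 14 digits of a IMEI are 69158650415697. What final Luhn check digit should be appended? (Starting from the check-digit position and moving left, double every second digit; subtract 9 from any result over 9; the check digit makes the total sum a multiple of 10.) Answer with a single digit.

9

Partial digits right→left: 7 9 6 5 1 4 0 5 6 8 5 1 9 6
Double every second digit counting from the check-digit position (so the 1st, 3rd, 5th, ... of the partial from the right).
  doubled (with −9 where >9): 5 3 2 0 3 1 9 → sum 23
  kept as-is: 9 5 4 5 8 1 6 → sum 38
Total = 23 + 38 = 61.
Check digit = (10 − (61 mod 10)) mod 10 = 9.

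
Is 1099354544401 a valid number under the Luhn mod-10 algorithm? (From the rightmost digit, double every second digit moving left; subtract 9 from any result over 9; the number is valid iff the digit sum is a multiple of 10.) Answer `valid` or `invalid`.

invalid

From the right, keep odd positions and double even positions (subtract 9 from any doubled value over 9):
  doubled (positions 2,4,...): 0 8 1 1 9 0 → sum 19
  kept (positions 1,3,...): 1 4 4 4 3 9 1 → sum 26
Total = 45.
45 mod 10 = 5, so the number is invalid.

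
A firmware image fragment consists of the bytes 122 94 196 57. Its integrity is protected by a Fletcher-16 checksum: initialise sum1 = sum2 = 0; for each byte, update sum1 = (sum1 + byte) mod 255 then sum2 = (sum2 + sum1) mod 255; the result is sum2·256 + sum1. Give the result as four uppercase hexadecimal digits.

Running sums (mod 255):
  after byte 0 (122): sum1=122, sum2=122
  after byte 1 (94): sum1=216, sum2=83
  after byte 2 (196): sum1=157, sum2=240
  after byte 3 (57): sum1=214, sum2=199
Checksum = sum2·256 + sum1 = 199·256 + 214 = 51158 = 0xC7D6.

C7D6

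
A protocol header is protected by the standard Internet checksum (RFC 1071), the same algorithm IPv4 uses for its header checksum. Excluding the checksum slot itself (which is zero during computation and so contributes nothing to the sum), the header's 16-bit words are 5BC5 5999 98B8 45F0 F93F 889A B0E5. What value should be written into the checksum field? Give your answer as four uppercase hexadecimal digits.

3938

One's-complement addition (fold any carry out of bit 15 back into bit 0):
  0x5BC5 + 0x5999 = 0x0B55E
  0xB55E + 0x98B8 = 0x14E16 → wrap carry → 0x4E17
  0x4E17 + 0x45F0 = 0x09407
  0x9407 + 0xF93F = 0x18D46 → wrap carry → 0x8D47
  0x8D47 + 0x889A = 0x115E1 → wrap carry → 0x15E2
  0x15E2 + 0xB0E5 = 0x0C6C7
One's-complement sum = 0xC6C7.
Checksum = ~0xC6C7 & 0xFFFF = 0x3938.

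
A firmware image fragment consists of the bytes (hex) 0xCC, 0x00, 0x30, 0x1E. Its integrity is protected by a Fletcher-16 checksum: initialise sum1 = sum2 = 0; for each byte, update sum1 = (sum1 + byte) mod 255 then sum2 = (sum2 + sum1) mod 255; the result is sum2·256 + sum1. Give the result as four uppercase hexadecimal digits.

Running sums (mod 255):
  after byte 0 (0xCC): sum1=204, sum2=204
  after byte 1 (0x00): sum1=204, sum2=153
  after byte 2 (0x30): sum1=252, sum2=150
  after byte 3 (0x1E): sum1=27, sum2=177
Checksum = sum2·256 + sum1 = 177·256 + 27 = 45339 = 0xB11B.

B11B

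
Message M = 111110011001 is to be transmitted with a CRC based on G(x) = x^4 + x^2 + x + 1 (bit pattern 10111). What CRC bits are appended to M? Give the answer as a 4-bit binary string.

0101

Append 4 zeros: 1111100110010000. Divide by 10111 (XOR where the leading bit is 1):
  pos 0: 11111 XOR 10111 = 01000
  pos 1: 10000 XOR 10111 = 00111
  pos 3: 11101 XOR 10111 = 01010
  pos 4: 10101 XOR 10111 = 00010
  pos 7: 10001 XOR 10111 = 00110
  pos 9: 11000 XOR 10111 = 01111
  pos 10: 11110 XOR 10111 = 01001
  pos 11: 10010 XOR 10111 = 00101
Remainder (last 4 bits) = 0101. This is the CRC / FCS.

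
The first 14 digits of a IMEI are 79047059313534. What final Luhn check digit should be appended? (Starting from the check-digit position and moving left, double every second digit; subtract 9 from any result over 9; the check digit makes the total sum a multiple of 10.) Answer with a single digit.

5

Partial digits right→left: 4 3 5 3 1 3 9 5 0 7 4 0 9 7
Double every second digit counting from the check-digit position (so the 1st, 3rd, 5th, ... of the partial from the right).
  doubled (with −9 where >9): 8 1 2 9 0 8 9 → sum 37
  kept as-is: 3 3 3 5 7 0 7 → sum 28
Total = 37 + 28 = 65.
Check digit = (10 − (65 mod 10)) mod 10 = 5.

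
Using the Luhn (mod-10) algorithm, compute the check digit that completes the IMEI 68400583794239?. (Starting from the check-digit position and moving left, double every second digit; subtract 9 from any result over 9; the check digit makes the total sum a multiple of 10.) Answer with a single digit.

Partial digits right→left: 9 3 2 4 9 7 3 8 5 0 0 4 8 6
Double every second digit counting from the check-digit position (so the 1st, 3rd, 5th, ... of the partial from the right).
  doubled (with −9 where >9): 9 4 9 6 1 0 7 → sum 36
  kept as-is: 3 4 7 8 0 4 6 → sum 32
Total = 36 + 32 = 68.
Check digit = (10 − (68 mod 10)) mod 10 = 2.

2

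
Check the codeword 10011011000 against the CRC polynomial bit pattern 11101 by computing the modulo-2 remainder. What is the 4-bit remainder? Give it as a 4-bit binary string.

Modulo-2 division of 10011011000 by 11101:
  pos 0: 10011 XOR 11101 = 01110
  pos 1: 11100 XOR 11101 = 00001
  pos 5: 11100 XOR 11101 = 00001
Remainder = 0010 (nonzero — an error is detected).

0010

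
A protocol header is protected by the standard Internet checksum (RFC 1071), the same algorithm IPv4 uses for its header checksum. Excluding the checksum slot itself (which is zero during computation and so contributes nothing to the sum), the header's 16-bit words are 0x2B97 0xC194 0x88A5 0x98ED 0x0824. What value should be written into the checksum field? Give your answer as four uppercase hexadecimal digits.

One's-complement addition (fold any carry out of bit 15 back into bit 0):
  0x2B97 + 0xC194 = 0x0ED2B
  0xED2B + 0x88A5 = 0x175D0 → wrap carry → 0x75D1
  0x75D1 + 0x98ED = 0x10EBE → wrap carry → 0x0EBF
  0x0EBF + 0x0824 = 0x016E3
One's-complement sum = 0x16E3.
Checksum = ~0x16E3 & 0xFFFF = 0xE91C.

E91C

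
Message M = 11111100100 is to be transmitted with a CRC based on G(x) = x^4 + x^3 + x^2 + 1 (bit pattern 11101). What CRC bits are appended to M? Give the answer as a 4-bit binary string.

Append 4 zeros: 111111001000000. Divide by 11101 (XOR where the leading bit is 1):
  pos 0: 11111 XOR 11101 = 00010
  pos 3: 10100 XOR 11101 = 01001
  pos 4: 10011 XOR 11101 = 01110
  pos 5: 11100 XOR 11101 = 00001
  pos 9: 10000 XOR 11101 = 01101
  pos 10: 11010 XOR 11101 = 00111
Remainder (last 4 bits) = 0111. This is the CRC / FCS.

0111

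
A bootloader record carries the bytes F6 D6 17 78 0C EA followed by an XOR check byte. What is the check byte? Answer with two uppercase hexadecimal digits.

A9

XOR the bytes together:
  start with 0xF6
  0xF6 ⊕ 0xD6 = 0x20
  0x20 ⊕ 0x17 = 0x37
  0x37 ⊕ 0x78 = 0x4F
  0x4F ⊕ 0x0C = 0x43
  0x43 ⊕ 0xEA = 0xA9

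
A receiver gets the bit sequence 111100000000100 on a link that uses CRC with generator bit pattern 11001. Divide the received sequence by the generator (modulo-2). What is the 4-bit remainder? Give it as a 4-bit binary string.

0000

Modulo-2 division of 111100000000100 by 11001:
  pos 0: 11110 XOR 11001 = 00111
  pos 2: 11100 XOR 11001 = 00101
  pos 4: 10100 XOR 11001 = 01101
  pos 5: 11010 XOR 11001 = 00011
  pos 8: 11001 XOR 11001 = 00000
Remainder = 0000 (zero — the frame passes the CRC check).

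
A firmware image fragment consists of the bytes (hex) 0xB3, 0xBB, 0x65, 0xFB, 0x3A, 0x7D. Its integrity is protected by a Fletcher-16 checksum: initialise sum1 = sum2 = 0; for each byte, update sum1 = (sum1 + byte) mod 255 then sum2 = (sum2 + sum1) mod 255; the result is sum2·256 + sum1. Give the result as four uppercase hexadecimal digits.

5C88

Running sums (mod 255):
  after byte 0 (0xB3): sum1=179, sum2=179
  after byte 1 (0xBB): sum1=111, sum2=35
  after byte 2 (0x65): sum1=212, sum2=247
  after byte 3 (0xFB): sum1=208, sum2=200
  after byte 4 (0x3A): sum1=11, sum2=211
  after byte 5 (0x7D): sum1=136, sum2=92
Checksum = sum2·256 + sum1 = 92·256 + 136 = 23688 = 0x5C88.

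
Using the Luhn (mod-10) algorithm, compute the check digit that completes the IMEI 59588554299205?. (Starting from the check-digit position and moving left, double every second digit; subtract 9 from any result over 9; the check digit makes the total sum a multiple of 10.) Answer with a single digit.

Partial digits right→left: 5 0 2 9 9 2 4 5 5 8 8 5 9 5
Double every second digit counting from the check-digit position (so the 1st, 3rd, 5th, ... of the partial from the right).
  doubled (with −9 where >9): 1 4 9 8 1 7 9 → sum 39
  kept as-is: 0 9 2 5 8 5 5 → sum 34
Total = 39 + 34 = 73.
Check digit = (10 − (73 mod 10)) mod 10 = 7.

7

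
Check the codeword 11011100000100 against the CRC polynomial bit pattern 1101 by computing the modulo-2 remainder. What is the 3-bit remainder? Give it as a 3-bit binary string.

Modulo-2 division of 11011100000100 by 1101:
  pos 0: 1101 XOR 1101 = 0000
  pos 4: 1100 XOR 1101 = 0001
  pos 7: 1000 XOR 1101 = 0101
  pos 8: 1011 XOR 1101 = 0110
  pos 9: 1100 XOR 1101 = 0001
Remainder = 010 (nonzero — an error is detected).

010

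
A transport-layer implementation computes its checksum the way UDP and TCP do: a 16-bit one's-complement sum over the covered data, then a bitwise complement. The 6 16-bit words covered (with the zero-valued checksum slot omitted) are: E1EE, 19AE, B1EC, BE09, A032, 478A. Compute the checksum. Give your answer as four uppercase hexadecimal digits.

One's-complement addition (fold any carry out of bit 15 back into bit 0):
  0xE1EE + 0x19AE = 0x0FB9C
  0xFB9C + 0xB1EC = 0x1AD88 → wrap carry → 0xAD89
  0xAD89 + 0xBE09 = 0x16B92 → wrap carry → 0x6B93
  0x6B93 + 0xA032 = 0x10BC5 → wrap carry → 0x0BC6
  0x0BC6 + 0x478A = 0x05350
One's-complement sum = 0x5350.
Checksum = ~0x5350 & 0xFFFF = 0xACAF.

ACAF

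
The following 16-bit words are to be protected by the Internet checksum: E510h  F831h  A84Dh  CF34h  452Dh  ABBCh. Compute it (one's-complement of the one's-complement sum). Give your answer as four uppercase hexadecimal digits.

BA50

One's-complement addition (fold any carry out of bit 15 back into bit 0):
  0xE510 + 0xF831 = 0x1DD41 → wrap carry → 0xDD42
  0xDD42 + 0xA84D = 0x1858F → wrap carry → 0x8590
  0x8590 + 0xCF34 = 0x154C4 → wrap carry → 0x54C5
  0x54C5 + 0x452D = 0x099F2
  0x99F2 + 0xABBC = 0x145AE → wrap carry → 0x45AF
One's-complement sum = 0x45AF.
Checksum = ~0x45AF & 0xFFFF = 0xBA50.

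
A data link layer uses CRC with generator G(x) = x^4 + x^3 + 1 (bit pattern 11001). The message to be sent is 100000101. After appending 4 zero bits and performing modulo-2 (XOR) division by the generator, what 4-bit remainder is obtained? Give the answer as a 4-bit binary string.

0101

Append 4 zeros: 1000001010000. Divide by 11001 (XOR where the leading bit is 1):
  pos 0: 10000 XOR 11001 = 01001
  pos 1: 10010 XOR 11001 = 01011
  pos 2: 10111 XOR 11001 = 01110
  pos 3: 11100 XOR 11001 = 00101
  pos 5: 10110 XOR 11001 = 01111
  pos 6: 11110 XOR 11001 = 00111
  pos 8: 11100 XOR 11001 = 00101
Remainder (last 4 bits) = 0101. This is the CRC / FCS.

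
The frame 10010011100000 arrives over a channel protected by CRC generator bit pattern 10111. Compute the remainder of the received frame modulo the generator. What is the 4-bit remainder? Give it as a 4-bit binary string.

Modulo-2 division of 10010011100000 by 10111:
  pos 0: 10010 XOR 10111 = 00101
  pos 2: 10101 XOR 10111 = 00010
  pos 5: 10110 XOR 10111 = 00001
  pos 9: 10000 XOR 10111 = 00111
Remainder = 0111 (nonzero — an error is detected).

0111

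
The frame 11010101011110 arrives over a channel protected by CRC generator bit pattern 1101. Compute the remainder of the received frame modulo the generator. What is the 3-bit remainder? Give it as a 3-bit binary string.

000

Modulo-2 division of 11010101011110 by 1101:
  pos 0: 1101 XOR 1101 = 0000
  pos 5: 1010 XOR 1101 = 0111
  pos 6: 1111 XOR 1101 = 0010
  pos 8: 1011 XOR 1101 = 0110
  pos 9: 1101 XOR 1101 = 0000
Remainder = 000 (zero — the frame passes the CRC check).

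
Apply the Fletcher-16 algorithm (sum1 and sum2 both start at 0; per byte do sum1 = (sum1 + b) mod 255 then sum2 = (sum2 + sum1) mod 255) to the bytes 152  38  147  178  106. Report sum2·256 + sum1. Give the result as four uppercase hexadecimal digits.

Running sums (mod 255):
  after byte 0 (152): sum1=152, sum2=152
  after byte 1 (38): sum1=190, sum2=87
  after byte 2 (147): sum1=82, sum2=169
  after byte 3 (178): sum1=5, sum2=174
  after byte 4 (106): sum1=111, sum2=30
Checksum = sum2·256 + sum1 = 30·256 + 111 = 7791 = 0x1E6F.

1E6F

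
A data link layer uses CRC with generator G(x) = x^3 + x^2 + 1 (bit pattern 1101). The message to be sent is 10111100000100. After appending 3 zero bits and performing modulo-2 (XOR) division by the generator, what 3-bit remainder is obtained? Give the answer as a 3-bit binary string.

100

Append 3 zeros: 10111100000100000. Divide by 1101 (XOR where the leading bit is 1):
  pos 0: 1011 XOR 1101 = 0110
  pos 1: 1101 XOR 1101 = 0000
  pos 5: 1000 XOR 1101 = 0101
  pos 6: 1010 XOR 1101 = 0111
  pos 7: 1110 XOR 1101 = 0011
  pos 9: 1110 XOR 1101 = 0011
  pos 11: 1100 XOR 1101 = 0001
Remainder (last 3 bits) = 100. This is the CRC / FCS.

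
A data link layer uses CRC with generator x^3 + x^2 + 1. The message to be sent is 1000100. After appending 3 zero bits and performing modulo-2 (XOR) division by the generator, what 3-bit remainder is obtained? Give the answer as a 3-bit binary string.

111

Append 3 zeros: 1000100000. Divide by 1101 (XOR where the leading bit is 1):
  pos 0: 1000 XOR 1101 = 0101
  pos 1: 1011 XOR 1101 = 0110
  pos 2: 1100 XOR 1101 = 0001
  pos 5: 1000 XOR 1101 = 0101
  pos 6: 1010 XOR 1101 = 0111
Remainder (last 3 bits) = 111. This is the CRC / FCS.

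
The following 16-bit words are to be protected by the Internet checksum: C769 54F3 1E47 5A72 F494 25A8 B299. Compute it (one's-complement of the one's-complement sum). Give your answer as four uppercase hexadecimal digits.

9E12

One's-complement addition (fold any carry out of bit 15 back into bit 0):
  0xC769 + 0x54F3 = 0x11C5C → wrap carry → 0x1C5D
  0x1C5D + 0x1E47 = 0x03AA4
  0x3AA4 + 0x5A72 = 0x09516
  0x9516 + 0xF494 = 0x189AA → wrap carry → 0x89AB
  0x89AB + 0x25A8 = 0x0AF53
  0xAF53 + 0xB299 = 0x161EC → wrap carry → 0x61ED
One's-complement sum = 0x61ED.
Checksum = ~0x61ED & 0xFFFF = 0x9E12.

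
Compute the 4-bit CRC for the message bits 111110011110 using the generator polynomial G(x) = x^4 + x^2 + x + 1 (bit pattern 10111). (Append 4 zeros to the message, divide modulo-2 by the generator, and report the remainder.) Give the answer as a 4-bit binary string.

0111

Append 4 zeros: 1111100111100000. Divide by 10111 (XOR where the leading bit is 1):
  pos 0: 11111 XOR 10111 = 01000
  pos 1: 10000 XOR 10111 = 00111
  pos 3: 11101 XOR 10111 = 01010
  pos 4: 10101 XOR 10111 = 00010
  pos 7: 10110 XOR 10111 = 00001
  pos 11: 10000 XOR 10111 = 00111
Remainder (last 4 bits) = 0111. This is the CRC / FCS.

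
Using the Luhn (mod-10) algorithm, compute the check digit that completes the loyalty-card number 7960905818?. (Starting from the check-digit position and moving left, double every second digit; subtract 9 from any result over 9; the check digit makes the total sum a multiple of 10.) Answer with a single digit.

Partial digits right→left: 8 1 8 5 0 9 0 6 9 7
Double every second digit counting from the check-digit position (so the 1st, 3rd, 5th, ... of the partial from the right).
  doubled (with −9 where >9): 7 7 0 0 9 → sum 23
  kept as-is: 1 5 9 6 7 → sum 28
Total = 23 + 28 = 51.
Check digit = (10 − (51 mod 10)) mod 10 = 9.

9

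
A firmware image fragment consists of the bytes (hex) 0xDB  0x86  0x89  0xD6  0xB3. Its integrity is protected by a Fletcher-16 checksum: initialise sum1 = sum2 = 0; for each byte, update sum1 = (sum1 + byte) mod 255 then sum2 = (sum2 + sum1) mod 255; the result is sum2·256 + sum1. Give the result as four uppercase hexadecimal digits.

Running sums (mod 255):
  after byte 0 (0xDB): sum1=219, sum2=219
  after byte 1 (0x86): sum1=98, sum2=62
  after byte 2 (0x89): sum1=235, sum2=42
  after byte 3 (0xD6): sum1=194, sum2=236
  after byte 4 (0xB3): sum1=118, sum2=99
Checksum = sum2·256 + sum1 = 99·256 + 118 = 25462 = 0x6376.

6376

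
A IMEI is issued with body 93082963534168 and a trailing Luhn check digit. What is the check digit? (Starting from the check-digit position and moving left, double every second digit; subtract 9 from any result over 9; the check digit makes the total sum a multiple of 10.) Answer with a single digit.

Partial digits right→left: 8 6 1 4 3 5 3 6 9 2 8 0 3 9
Double every second digit counting from the check-digit position (so the 1st, 3rd, 5th, ... of the partial from the right).
  doubled (with −9 where >9): 7 2 6 6 9 7 6 → sum 43
  kept as-is: 6 4 5 6 2 0 9 → sum 32
Total = 43 + 32 = 75.
Check digit = (10 − (75 mod 10)) mod 10 = 5.

5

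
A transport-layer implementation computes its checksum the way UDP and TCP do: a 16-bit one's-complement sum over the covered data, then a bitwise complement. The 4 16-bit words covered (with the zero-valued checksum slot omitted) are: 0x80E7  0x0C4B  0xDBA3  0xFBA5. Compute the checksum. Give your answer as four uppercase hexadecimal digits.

9B83

One's-complement addition (fold any carry out of bit 15 back into bit 0):
  0x80E7 + 0x0C4B = 0x08D32
  0x8D32 + 0xDBA3 = 0x168D5 → wrap carry → 0x68D6
  0x68D6 + 0xFBA5 = 0x1647B → wrap carry → 0x647C
One's-complement sum = 0x647C.
Checksum = ~0x647C & 0xFFFF = 0x9B83.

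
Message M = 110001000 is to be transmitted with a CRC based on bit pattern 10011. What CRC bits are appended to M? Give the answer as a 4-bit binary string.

1010

Append 4 zeros: 1100010000000. Divide by 10011 (XOR where the leading bit is 1):
  pos 0: 11000 XOR 10011 = 01011
  pos 1: 10111 XOR 10011 = 00100
  pos 3: 10000 XOR 10011 = 00011
  pos 6: 11000 XOR 10011 = 01011
  pos 7: 10110 XOR 10011 = 00101
Remainder (last 4 bits) = 1010. This is the CRC / FCS.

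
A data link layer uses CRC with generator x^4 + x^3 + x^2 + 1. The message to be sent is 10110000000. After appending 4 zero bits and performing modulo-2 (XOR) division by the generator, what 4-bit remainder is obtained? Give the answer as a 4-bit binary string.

Append 4 zeros: 101100000000000. Divide by 11101 (XOR where the leading bit is 1):
  pos 0: 10110 XOR 11101 = 01011
  pos 1: 10110 XOR 11101 = 01011
  pos 2: 10110 XOR 11101 = 01011
  pos 3: 10110 XOR 11101 = 01011
  pos 4: 10110 XOR 11101 = 01011
  pos 5: 10110 XOR 11101 = 01011
  pos 6: 10110 XOR 11101 = 01011
  pos 7: 10110 XOR 11101 = 01011
  pos 8: 10110 XOR 11101 = 01011
  pos 9: 10110 XOR 11101 = 01011
  pos 10: 10110 XOR 11101 = 01011
Remainder (last 4 bits) = 1011. This is the CRC / FCS.

1011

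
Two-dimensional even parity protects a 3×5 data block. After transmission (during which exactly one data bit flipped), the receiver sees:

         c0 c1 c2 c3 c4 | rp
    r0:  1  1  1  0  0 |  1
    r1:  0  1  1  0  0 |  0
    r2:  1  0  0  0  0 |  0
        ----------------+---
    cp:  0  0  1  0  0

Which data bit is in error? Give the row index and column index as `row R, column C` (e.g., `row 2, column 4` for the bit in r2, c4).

row 2, column 2

Recompute each row's even parity and compare to rp:
  r0: data parity 1, sent rp 1 → ok
  r1: data parity 0, sent rp 0 → ok
  r2: data parity 1, sent rp 0 → mismatch
Recompute each column's even parity and compare to cp:
  c0: data parity 0, sent cp 0 → ok
  c1: data parity 0, sent cp 0 → ok
  c2: data parity 0, sent cp 1 → mismatch
  c3: data parity 0, sent cp 0 → ok
  c4: data parity 0, sent cp 0 → ok
Exactly one row (r2) and one column (c2) fail → the flipped bit is at their intersection.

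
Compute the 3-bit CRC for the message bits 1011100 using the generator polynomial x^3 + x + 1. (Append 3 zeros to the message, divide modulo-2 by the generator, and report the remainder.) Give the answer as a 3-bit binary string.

Append 3 zeros: 1011100000. Divide by 1011 (XOR where the leading bit is 1):
  pos 0: 1011 XOR 1011 = 0000
  pos 4: 1000 XOR 1011 = 0011
  pos 6: 1100 XOR 1011 = 0111
Remainder (last 3 bits) = 111. This is the CRC / FCS.

111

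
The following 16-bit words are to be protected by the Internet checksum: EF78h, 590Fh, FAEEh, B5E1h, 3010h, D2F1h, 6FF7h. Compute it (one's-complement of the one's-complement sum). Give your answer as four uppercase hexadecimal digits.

93AD

One's-complement addition (fold any carry out of bit 15 back into bit 0):
  0xEF78 + 0x590F = 0x14887 → wrap carry → 0x4888
  0x4888 + 0xFAEE = 0x14376 → wrap carry → 0x4377
  0x4377 + 0xB5E1 = 0x0F958
  0xF958 + 0x3010 = 0x12968 → wrap carry → 0x2969
  0x2969 + 0xD2F1 = 0x0FC5A
  0xFC5A + 0x6FF7 = 0x16C51 → wrap carry → 0x6C52
One's-complement sum = 0x6C52.
Checksum = ~0x6C52 & 0xFFFF = 0x93AD.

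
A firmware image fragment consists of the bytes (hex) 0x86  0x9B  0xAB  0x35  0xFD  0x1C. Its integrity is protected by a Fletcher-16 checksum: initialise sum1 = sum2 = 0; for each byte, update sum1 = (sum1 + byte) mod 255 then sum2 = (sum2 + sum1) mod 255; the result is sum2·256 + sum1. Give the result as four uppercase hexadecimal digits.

Running sums (mod 255):
  after byte 0 (0x86): sum1=134, sum2=134
  after byte 1 (0x9B): sum1=34, sum2=168
  after byte 2 (0xAB): sum1=205, sum2=118
  after byte 3 (0x35): sum1=3, sum2=121
  after byte 4 (0xFD): sum1=1, sum2=122
  after byte 5 (0x1C): sum1=29, sum2=151
Checksum = sum2·256 + sum1 = 151·256 + 29 = 38685 = 0x971D.

971D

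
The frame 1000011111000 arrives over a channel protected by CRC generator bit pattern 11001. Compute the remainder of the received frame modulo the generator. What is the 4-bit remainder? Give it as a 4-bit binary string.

0001

Modulo-2 division of 1000011111000 by 11001:
  pos 0: 10000 XOR 11001 = 01001
  pos 1: 10011 XOR 11001 = 01010
  pos 2: 10101 XOR 11001 = 01100
  pos 3: 11001 XOR 11001 = 00000
  pos 8: 11000 XOR 11001 = 00001
Remainder = 0001 (nonzero — an error is detected).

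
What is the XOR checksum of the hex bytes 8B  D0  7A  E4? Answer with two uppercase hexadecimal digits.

C5

XOR the bytes together:
  start with 0x8B
  0x8B ⊕ 0xD0 = 0x5B
  0x5B ⊕ 0x7A = 0x21
  0x21 ⊕ 0xE4 = 0xC5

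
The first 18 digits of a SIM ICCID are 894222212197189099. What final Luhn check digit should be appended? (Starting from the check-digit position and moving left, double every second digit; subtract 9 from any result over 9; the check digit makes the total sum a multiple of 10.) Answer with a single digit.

Partial digits right→left: 9 9 0 9 8 1 7 9 1 2 1 2 2 2 2 4 9 8
Double every second digit counting from the check-digit position (so the 1st, 3rd, 5th, ... of the partial from the right).
  doubled (with −9 where >9): 9 0 7 5 2 2 4 4 9 → sum 42
  kept as-is: 9 9 1 9 2 2 2 4 8 → sum 46
Total = 42 + 46 = 88.
Check digit = (10 − (88 mod 10)) mod 10 = 2.

2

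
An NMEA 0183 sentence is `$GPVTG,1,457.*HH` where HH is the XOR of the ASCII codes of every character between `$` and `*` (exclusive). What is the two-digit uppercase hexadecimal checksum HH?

7B

XOR the ASCII codes of the payload characters:
  'G' = 0x47 → acc = 0x47
  'P' = 0x50 → acc = 0x17
  'V' = 0x56 → acc = 0x41
  'T' = 0x54 → acc = 0x15
  'G' = 0x47 → acc = 0x52
  ',' = 0x2C → acc = 0x7E
  '1' = 0x31 → acc = 0x4F
  ',' = 0x2C → acc = 0x63
  '4' = 0x34 → acc = 0x57
  '5' = 0x35 → acc = 0x62
  '7' = 0x37 → acc = 0x55
  '.' = 0x2E → acc = 0x7B
Checksum = 0x7B.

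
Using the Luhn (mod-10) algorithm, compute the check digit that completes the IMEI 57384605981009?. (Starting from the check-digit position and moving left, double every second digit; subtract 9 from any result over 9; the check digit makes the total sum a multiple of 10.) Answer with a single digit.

6

Partial digits right→left: 9 0 0 1 8 9 5 0 6 4 8 3 7 5
Double every second digit counting from the check-digit position (so the 1st, 3rd, 5th, ... of the partial from the right).
  doubled (with −9 where >9): 9 0 7 1 3 7 5 → sum 32
  kept as-is: 0 1 9 0 4 3 5 → sum 22
Total = 32 + 22 = 54.
Check digit = (10 − (54 mod 10)) mod 10 = 6.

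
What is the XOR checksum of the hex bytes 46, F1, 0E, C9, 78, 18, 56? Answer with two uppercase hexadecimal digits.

XOR the bytes together:
  start with 0x46
  0x46 ⊕ 0xF1 = 0xB7
  0xB7 ⊕ 0x0E = 0xB9
  0xB9 ⊕ 0xC9 = 0x70
  0x70 ⊕ 0x78 = 0x08
  0x08 ⊕ 0x18 = 0x10
  0x10 ⊕ 0x56 = 0x46

46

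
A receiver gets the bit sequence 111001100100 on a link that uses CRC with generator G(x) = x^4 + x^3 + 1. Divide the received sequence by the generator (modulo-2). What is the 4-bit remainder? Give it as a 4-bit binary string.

Modulo-2 division of 111001100100 by 11001:
  pos 0: 11100 XOR 11001 = 00101
  pos 2: 10111 XOR 11001 = 01110
  pos 3: 11100 XOR 11001 = 00101
  pos 5: 10101 XOR 11001 = 01100
  pos 6: 11000 XOR 11001 = 00001
Remainder = 0010 (nonzero — an error is detected).

0010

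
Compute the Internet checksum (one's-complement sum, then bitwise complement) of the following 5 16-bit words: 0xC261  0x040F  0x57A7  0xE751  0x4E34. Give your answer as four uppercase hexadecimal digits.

AC61

One's-complement addition (fold any carry out of bit 15 back into bit 0):
  0xC261 + 0x040F = 0x0C670
  0xC670 + 0x57A7 = 0x11E17 → wrap carry → 0x1E18
  0x1E18 + 0xE751 = 0x10569 → wrap carry → 0x056A
  0x056A + 0x4E34 = 0x0539E
One's-complement sum = 0x539E.
Checksum = ~0x539E & 0xFFFF = 0xAC61.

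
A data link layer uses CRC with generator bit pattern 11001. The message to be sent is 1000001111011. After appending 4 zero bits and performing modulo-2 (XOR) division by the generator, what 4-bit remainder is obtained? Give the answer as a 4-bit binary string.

0110

Append 4 zeros: 10000011110110000. Divide by 11001 (XOR where the leading bit is 1):
  pos 0: 10000 XOR 11001 = 01001
  pos 1: 10010 XOR 11001 = 01011
  pos 2: 10111 XOR 11001 = 01110
  pos 3: 11101 XOR 11001 = 00100
  pos 5: 10011 XOR 11001 = 01010
  pos 6: 10100 XOR 11001 = 01101
  pos 7: 11011 XOR 11001 = 00010
  pos 10: 10100 XOR 11001 = 01101
  pos 11: 11010 XOR 11001 = 00011
Remainder (last 4 bits) = 0110. This is the CRC / FCS.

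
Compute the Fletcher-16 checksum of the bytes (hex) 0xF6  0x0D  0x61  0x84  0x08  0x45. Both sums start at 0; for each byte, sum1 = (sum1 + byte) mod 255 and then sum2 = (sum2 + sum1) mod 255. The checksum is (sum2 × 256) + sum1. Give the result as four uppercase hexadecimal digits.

Running sums (mod 255):
  after byte 0 (0xF6): sum1=246, sum2=246
  after byte 1 (0x0D): sum1=4, sum2=250
  after byte 2 (0x61): sum1=101, sum2=96
  after byte 3 (0x84): sum1=233, sum2=74
  after byte 4 (0x08): sum1=241, sum2=60
  after byte 5 (0x45): sum1=55, sum2=115
Checksum = sum2·256 + sum1 = 115·256 + 55 = 29495 = 0x7337.

7337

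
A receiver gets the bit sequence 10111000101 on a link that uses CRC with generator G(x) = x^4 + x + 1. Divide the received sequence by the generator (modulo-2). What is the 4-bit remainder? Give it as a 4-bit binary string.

0000

Modulo-2 division of 10111000101 by 10011:
  pos 0: 10111 XOR 10011 = 00100
  pos 2: 10000 XOR 10011 = 00011
  pos 5: 11010 XOR 10011 = 01001
  pos 6: 10011 XOR 10011 = 00000
Remainder = 0000 (zero — the frame passes the CRC check).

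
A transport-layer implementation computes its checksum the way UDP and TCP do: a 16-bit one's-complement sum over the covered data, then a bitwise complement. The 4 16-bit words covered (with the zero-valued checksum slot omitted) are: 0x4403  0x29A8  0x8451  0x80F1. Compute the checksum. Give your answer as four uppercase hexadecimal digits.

8D11

One's-complement addition (fold any carry out of bit 15 back into bit 0):
  0x4403 + 0x29A8 = 0x06DAB
  0x6DAB + 0x8451 = 0x0F1FC
  0xF1FC + 0x80F1 = 0x172ED → wrap carry → 0x72EE
One's-complement sum = 0x72EE.
Checksum = ~0x72EE & 0xFFFF = 0x8D11.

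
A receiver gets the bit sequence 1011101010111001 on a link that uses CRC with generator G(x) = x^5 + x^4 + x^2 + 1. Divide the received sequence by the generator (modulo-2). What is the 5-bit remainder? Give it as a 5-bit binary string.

Modulo-2 division of 1011101010111001 by 110101:
  pos 0: 101110 XOR 110101 = 011011
  pos 1: 110111 XOR 110101 = 000010
  pos 5: 100101 XOR 110101 = 010000
  pos 6: 100001 XOR 110101 = 010100
  pos 7: 101001 XOR 110101 = 011100
  pos 8: 111000 XOR 110101 = 001101
  pos 10: 110101 XOR 110101 = 000000
Remainder = 00000 (zero — the frame passes the CRC check).

00000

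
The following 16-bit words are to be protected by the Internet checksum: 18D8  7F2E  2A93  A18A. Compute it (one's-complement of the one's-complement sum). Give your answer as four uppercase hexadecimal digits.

One's-complement addition (fold any carry out of bit 15 back into bit 0):
  0x18D8 + 0x7F2E = 0x09806
  0x9806 + 0x2A93 = 0x0C299
  0xC299 + 0xA18A = 0x16423 → wrap carry → 0x6424
One's-complement sum = 0x6424.
Checksum = ~0x6424 & 0xFFFF = 0x9BDB.

9BDB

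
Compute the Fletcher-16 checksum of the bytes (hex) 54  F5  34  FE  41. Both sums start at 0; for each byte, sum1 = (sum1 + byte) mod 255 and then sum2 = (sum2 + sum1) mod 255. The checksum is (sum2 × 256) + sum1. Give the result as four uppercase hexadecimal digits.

Running sums (mod 255):
  after byte 0 (54): sum1=84, sum2=84
  after byte 1 (F5): sum1=74, sum2=158
  after byte 2 (34): sum1=126, sum2=29
  after byte 3 (FE): sum1=125, sum2=154
  after byte 4 (41): sum1=190, sum2=89
Checksum = sum2·256 + sum1 = 89·256 + 190 = 22974 = 0x59BE.

59BE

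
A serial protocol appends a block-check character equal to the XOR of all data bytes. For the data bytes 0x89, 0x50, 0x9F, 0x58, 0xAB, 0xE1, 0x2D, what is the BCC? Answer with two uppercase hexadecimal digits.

79

XOR the bytes together:
  start with 0x89
  0x89 ⊕ 0x50 = 0xD9
  0xD9 ⊕ 0x9F = 0x46
  0x46 ⊕ 0x58 = 0x1E
  0x1E ⊕ 0xAB = 0xB5
  0xB5 ⊕ 0xE1 = 0x54
  0x54 ⊕ 0x2D = 0x79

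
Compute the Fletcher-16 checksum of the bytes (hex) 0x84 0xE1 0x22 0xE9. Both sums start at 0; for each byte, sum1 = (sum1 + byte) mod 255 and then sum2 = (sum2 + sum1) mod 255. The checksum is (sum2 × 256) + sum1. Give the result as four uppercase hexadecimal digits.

E572

Running sums (mod 255):
  after byte 0 (0x84): sum1=132, sum2=132
  after byte 1 (0xE1): sum1=102, sum2=234
  after byte 2 (0x22): sum1=136, sum2=115
  after byte 3 (0xE9): sum1=114, sum2=229
Checksum = sum2·256 + sum1 = 229·256 + 114 = 58738 = 0xE572.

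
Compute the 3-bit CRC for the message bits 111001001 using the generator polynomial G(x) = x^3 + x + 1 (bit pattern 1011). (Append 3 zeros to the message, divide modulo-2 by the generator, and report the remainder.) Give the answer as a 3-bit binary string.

111

Append 3 zeros: 111001001000. Divide by 1011 (XOR where the leading bit is 1):
  pos 0: 1110 XOR 1011 = 0101
  pos 1: 1010 XOR 1011 = 0001
  pos 4: 1100 XOR 1011 = 0111
  pos 5: 1111 XOR 1011 = 0100
  pos 6: 1000 XOR 1011 = 0011
  pos 8: 1100 XOR 1011 = 0111
Remainder (last 3 bits) = 111. This is the CRC / FCS.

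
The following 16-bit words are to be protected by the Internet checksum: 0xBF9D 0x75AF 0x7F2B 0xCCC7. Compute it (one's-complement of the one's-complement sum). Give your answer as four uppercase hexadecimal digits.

7EBF

One's-complement addition (fold any carry out of bit 15 back into bit 0):
  0xBF9D + 0x75AF = 0x1354C → wrap carry → 0x354D
  0x354D + 0x7F2B = 0x0B478
  0xB478 + 0xCCC7 = 0x1813F → wrap carry → 0x8140
One's-complement sum = 0x8140.
Checksum = ~0x8140 & 0xFFFF = 0x7EBF.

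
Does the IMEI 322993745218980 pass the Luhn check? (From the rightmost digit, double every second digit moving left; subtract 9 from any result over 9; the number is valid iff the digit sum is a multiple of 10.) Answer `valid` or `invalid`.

invalid

From the right, keep odd positions and double even positions (subtract 9 from any doubled value over 9):
  doubled (positions 2,4,...): 7 7 4 8 6 9 4 → sum 45
  kept (positions 1,3,...): 0 9 1 5 7 9 2 3 → sum 36
Total = 81.
81 mod 10 = 1, so the number is invalid.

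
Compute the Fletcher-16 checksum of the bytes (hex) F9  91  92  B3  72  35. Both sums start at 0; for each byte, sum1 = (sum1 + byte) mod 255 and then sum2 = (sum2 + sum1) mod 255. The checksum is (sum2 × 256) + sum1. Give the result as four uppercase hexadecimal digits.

Running sums (mod 255):
  after byte 0 (F9): sum1=249, sum2=249
  after byte 1 (91): sum1=139, sum2=133
  after byte 2 (92): sum1=30, sum2=163
  after byte 3 (B3): sum1=209, sum2=117
  after byte 4 (72): sum1=68, sum2=185
  after byte 5 (35): sum1=121, sum2=51
Checksum = sum2·256 + sum1 = 51·256 + 121 = 13177 = 0x3379.

3379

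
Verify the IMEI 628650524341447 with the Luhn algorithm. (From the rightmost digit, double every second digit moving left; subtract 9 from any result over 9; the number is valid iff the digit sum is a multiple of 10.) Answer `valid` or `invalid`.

From the right, keep odd positions and double even positions (subtract 9 from any doubled value over 9):
  doubled (positions 2,4,...): 8 2 6 4 0 3 4 → sum 27
  kept (positions 1,3,...): 7 4 4 4 5 5 8 6 → sum 43
Total = 70.
70 mod 10 = 0, so the number is valid.

valid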